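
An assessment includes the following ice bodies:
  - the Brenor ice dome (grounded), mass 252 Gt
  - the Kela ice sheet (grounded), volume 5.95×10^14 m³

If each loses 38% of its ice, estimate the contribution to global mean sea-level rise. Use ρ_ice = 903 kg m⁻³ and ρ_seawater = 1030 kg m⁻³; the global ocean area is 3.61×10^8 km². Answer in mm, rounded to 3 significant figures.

≈ 549 mm

Brenor: 0.38 × 252 Gt = 9.576×10^13 kg; dividing by ρ_w = 1030 kg m⁻³ gives 9.297×10^10 m³ of water.
Kela: 0.38 × 5.95×10^14 m³ × (903/1030) = 1.982×10^14 m³ of water.
Total added water ≈ 1.983×10^14 m³ over 3.61×10^14 m² → Δh = 0.549 m = 549 mm.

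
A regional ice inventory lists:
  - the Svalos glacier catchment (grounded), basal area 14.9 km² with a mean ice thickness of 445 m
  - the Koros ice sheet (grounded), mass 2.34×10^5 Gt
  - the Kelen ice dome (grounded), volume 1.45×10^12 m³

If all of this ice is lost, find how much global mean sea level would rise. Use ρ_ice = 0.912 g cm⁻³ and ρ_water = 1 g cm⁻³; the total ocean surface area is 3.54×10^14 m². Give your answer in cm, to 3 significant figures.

Svalos: ice volume = 14.9 km² × 445 m = 6.630 km³; 6.630 × (912/1000) = 6.047 km³ of water.
Koros: 2.34×10^5 Gt = 2.340×10^17 kg; dividing by ρ_w = 1 g cm⁻³ = 1000 kg m⁻³ gives 2.340×10^14 m³ of water.
Kelen: 1.45×10^12 m³ × (912/1000) = 1.322×10^12 m³ of water.
Total added water ≈ 2.353×10^14 m³ over 3.54×10^14 m² → Δh = 0.665 m = 66.5 cm.

≈ 66.5 cm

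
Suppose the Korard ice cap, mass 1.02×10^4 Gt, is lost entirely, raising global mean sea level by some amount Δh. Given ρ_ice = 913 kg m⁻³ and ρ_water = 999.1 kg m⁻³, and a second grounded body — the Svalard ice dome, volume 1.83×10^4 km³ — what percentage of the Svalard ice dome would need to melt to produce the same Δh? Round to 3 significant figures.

Equal sea-level rise means equal mass of meltwater, i.e. equal mass of ice lost.
Ice mass of Korard: 1.020×10^16 kg; ice mass of Svalard: 1.671×10^16 kg.
Fraction required = 1.020×10^16 / 1.671×10^16 = 0.610 → 61.0 %.

≈ 61.0 %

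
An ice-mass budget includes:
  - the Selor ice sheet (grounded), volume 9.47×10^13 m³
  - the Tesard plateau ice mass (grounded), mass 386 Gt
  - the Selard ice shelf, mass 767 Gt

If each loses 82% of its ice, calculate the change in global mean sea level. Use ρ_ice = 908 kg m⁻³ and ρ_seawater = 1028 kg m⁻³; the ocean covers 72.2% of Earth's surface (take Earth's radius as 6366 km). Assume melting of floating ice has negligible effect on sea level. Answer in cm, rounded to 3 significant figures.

Selor: 0.82 × 9.47×10^13 m³ × (908/1028) = 6.859×10^13 m³ of water.
Tesard: 0.82 × 386 Gt = 3.165×10^14 kg; dividing by ρ_w = 1028 kg m⁻³ gives 3.079×10^11 m³ of water.
The Selard ice shelf is floating and already displaces its own weight of water, so its melt adds essentially nothing to sea level.
Total added water ≈ 6.890×10^13 m³ over 3.68×10^14 m² → Δh = 0.187 m = 18.7 cm.

≈ 18.7 cm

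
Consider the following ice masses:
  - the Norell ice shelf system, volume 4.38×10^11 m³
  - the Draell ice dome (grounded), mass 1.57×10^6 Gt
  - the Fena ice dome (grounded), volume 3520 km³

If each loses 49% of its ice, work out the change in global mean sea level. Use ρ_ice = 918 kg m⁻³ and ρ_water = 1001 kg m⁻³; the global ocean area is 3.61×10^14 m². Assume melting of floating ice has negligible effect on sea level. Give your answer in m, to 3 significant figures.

≈ 2.13 m

The Norell ice shelf system is floating and already displaces its own weight of water, so its melt adds essentially nothing to sea level.
Draell: 0.49 × 1.57×10^6 Gt = 7.693×10^17 kg; dividing by ρ_w = 1001 kg m⁻³ gives 7.685×10^14 m³ of water.
Fena: 0.49 × 3520 km³ × (918/1001) = 1582 km³ of water.
Total added water ≈ 7.701×10^14 m³ over 3.61×10^14 m² → Δh = 2.13 m.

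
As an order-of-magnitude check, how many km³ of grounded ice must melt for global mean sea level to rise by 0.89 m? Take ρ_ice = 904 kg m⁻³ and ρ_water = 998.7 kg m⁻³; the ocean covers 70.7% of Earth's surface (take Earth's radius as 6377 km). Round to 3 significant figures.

Required water volume = Δh × A = 0.89 m × 3.61×10^14 m² = 3.216×10^14 m³ = 3.216×10^5 km³.
Ice volume = water volume × ρ_w/ρ_ice = 3.216×10^5 × 998.7/904 = 3.55×10^5 km³.

≈ 3.55×10^5 km³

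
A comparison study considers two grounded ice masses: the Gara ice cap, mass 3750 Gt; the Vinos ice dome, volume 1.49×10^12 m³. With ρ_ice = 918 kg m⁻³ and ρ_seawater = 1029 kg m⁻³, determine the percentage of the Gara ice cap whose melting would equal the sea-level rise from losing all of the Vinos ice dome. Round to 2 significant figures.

≈ 36 %

Equal sea-level rise means equal mass of meltwater, i.e. equal mass of ice lost.
Ice mass of Vinos: 1.368×10^15 kg; ice mass of Gara: 3.750×10^15 kg.
Fraction required = 1.368×10^15 / 3.750×10^15 = 0.365 → 36 %.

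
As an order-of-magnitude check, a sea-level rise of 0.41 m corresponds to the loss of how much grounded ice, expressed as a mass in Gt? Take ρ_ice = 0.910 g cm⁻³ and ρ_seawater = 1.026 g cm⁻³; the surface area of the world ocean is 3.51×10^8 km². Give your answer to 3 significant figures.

Required water volume = Δh × A = 0.41 m × 3.51×10^14 m² = 1.439×10^14 m³.
ρ_w = 1.026 g cm⁻³ = 1026 kg m⁻³, so the mass of water = 1.439×10^14 m³ × 1026 kg m⁻³ = 1.477×10^17 kg = 1.48×10^5 Gt (and the same mass of ice, by conservation).

≈ 1.48×10^5 Gt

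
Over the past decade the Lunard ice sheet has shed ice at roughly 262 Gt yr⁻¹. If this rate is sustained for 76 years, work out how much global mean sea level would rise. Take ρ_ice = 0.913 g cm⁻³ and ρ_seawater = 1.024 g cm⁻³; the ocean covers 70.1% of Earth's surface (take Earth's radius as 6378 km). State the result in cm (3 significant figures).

Total mass lost = 262 Gt/yr × 76 yr = 1.991×10^4 Gt = 1.991×10^16 kg.
ρ_w = 1.024 g cm⁻³ = 1024 kg m⁻³, so water volume = 1.991×10^16 / 1024 = 1.945×10^13 m³.
Δh = 1.945×10^13 / 3.58×10^14 = 0.0543 m = 5.43 cm.

≈ 5.43 cm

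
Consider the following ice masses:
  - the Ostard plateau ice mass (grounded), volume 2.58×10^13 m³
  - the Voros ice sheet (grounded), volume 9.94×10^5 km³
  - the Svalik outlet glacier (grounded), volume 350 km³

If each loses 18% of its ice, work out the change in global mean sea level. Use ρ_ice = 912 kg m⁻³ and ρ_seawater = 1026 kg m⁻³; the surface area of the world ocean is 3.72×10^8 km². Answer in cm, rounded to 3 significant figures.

≈ 43.9 cm

Ostard: 0.18 × 2.58×10^13 m³ × (912/1026) = 4.128×10^12 m³ of water.
Voros: 0.18 × 9.94×10^5 km³ × (912/1026) = 1.590×10^5 km³ of water.
Svalik: 0.18 × 350 km³ × (912/1026) = 56.00 km³ of water.
Total added water ≈ 1.632×10^14 m³ over 3.72×10^14 m² → Δh = 0.439 m = 43.9 cm.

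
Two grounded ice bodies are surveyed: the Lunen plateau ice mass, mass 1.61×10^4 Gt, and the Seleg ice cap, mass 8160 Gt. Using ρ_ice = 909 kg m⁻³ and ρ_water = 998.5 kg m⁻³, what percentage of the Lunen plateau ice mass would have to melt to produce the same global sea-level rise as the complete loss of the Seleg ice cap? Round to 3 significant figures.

Equal sea-level rise means equal mass of meltwater, i.e. equal mass of ice lost.
Ice mass of Seleg: 8.160×10^15 kg; ice mass of Lunen: 1.610×10^16 kg.
Fraction required = 8.160×10^15 / 1.610×10^16 = 0.507 → 50.7 %.

≈ 50.7 %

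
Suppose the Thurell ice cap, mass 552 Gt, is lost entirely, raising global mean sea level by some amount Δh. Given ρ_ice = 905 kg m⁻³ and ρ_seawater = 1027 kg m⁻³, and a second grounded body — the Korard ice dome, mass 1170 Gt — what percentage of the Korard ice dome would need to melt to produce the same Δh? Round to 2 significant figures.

Equal sea-level rise means equal mass of meltwater, i.e. equal mass of ice lost.
Ice mass of Thurell: 5.520×10^14 kg; ice mass of Korard: 1.170×10^15 kg.
Fraction required = 5.520×10^14 / 1.170×10^15 = 0.472 → 47 %.

≈ 47 %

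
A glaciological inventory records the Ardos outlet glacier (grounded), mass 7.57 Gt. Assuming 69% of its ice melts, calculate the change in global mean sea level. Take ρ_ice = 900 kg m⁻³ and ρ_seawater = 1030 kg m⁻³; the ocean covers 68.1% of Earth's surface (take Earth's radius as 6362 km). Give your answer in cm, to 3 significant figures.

≈ 1.46×10^-3 cm

Ardos: 0.69 × 7.57 Gt = 5.223×10^12 kg; dividing by ρ_w = 1030 kg m⁻³ gives 5.071×10^9 m³ of water.
Spread over 3.46×10^14 m² of ocean, Δh = 5.071×10^9 / 3.46×10^14 = 1.46×10^-5 m = 1.46×10^-3 cm.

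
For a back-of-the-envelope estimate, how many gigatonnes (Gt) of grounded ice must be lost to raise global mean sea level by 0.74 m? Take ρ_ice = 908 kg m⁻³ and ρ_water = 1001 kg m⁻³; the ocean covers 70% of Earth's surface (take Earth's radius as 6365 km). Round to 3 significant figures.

≈ 2.64×10^5 Gt

Required water volume = Δh × A = 0.74 m × 3.56×10^14 m² = 2.637×10^14 m³.
ρ_w = 1001 kg m⁻³, so the mass of water = 2.637×10^14 m³ × 1001 kg m⁻³ = 2.640×10^17 kg = 2.64×10^5 Gt (and the same mass of ice, by conservation).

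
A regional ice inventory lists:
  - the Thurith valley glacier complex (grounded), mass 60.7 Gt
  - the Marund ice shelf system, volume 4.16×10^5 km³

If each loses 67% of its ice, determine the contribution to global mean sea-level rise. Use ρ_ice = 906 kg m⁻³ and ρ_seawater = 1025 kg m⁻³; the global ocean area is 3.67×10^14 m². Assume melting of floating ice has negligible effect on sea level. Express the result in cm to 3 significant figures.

≈ 0.0108 cm

Thurith: 0.67 × 60.7 Gt = 4.067×10^13 kg; dividing by ρ_w = 1025 kg m⁻³ gives 3.968×10^10 m³ of water.
The Marund ice shelf system is floating and already displaces its own weight of water, so its melt adds essentially nothing to sea level.
Total added water ≈ 3.968×10^10 m³ over 3.67×10^14 m² → Δh = 1.08×10^-4 m = 0.0108 cm.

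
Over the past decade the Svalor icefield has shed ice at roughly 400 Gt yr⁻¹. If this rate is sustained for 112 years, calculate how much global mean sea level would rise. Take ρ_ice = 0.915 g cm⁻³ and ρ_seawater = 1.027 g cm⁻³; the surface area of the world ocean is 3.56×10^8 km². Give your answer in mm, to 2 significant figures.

Total mass lost = 400 Gt/yr × 112 yr = 4.480×10^4 Gt = 4.480×10^16 kg.
ρ_w = 1.027 g cm⁻³ = 1027 kg m⁻³, so water volume = 4.480×10^16 / 1027 = 4.362×10^13 m³.
Δh = 4.362×10^13 / 3.56×10^14 = 0.123 m = 120 mm.

≈ 120 mm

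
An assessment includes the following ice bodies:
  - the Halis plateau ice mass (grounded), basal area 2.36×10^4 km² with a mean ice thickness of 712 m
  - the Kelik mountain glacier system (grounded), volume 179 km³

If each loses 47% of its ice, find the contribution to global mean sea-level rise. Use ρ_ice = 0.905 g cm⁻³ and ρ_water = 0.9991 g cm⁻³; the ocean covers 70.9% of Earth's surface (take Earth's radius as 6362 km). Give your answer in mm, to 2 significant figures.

Halis: ice volume = 2.36×10^4 km² × 712 m = 1.680×10^4 km³; 0.47 × 1.680×10^4 × (905/999.1) = 7154 km³ of water.
Kelik: 0.47 × 179 km³ × (905/999.1) = 76.21 km³ of water.
Total added water ≈ 7.230×10^12 m³ over 3.61×10^14 m² → Δh = 0.0200 m = 20 mm.

≈ 20 mm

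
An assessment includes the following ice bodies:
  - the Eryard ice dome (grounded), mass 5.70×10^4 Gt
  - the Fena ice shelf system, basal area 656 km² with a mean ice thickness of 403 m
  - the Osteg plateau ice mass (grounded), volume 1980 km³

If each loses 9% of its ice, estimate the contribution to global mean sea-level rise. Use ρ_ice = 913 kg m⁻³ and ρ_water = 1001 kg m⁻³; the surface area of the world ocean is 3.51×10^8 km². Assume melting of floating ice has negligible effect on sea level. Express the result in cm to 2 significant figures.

Eryard: 0.09 × 5.70×10^4 Gt = 5.130×10^15 kg; dividing by ρ_w = 1001 kg m⁻³ gives 5.125×10^12 m³ of water.
The Fena ice shelf system is floating and already displaces its own weight of water, so its melt adds essentially nothing to sea level.
Osteg: 0.09 × 1980 km³ × (913/1001) = 162.5 km³ of water.
Total added water ≈ 5.287×10^12 m³ over 3.51×10^14 m² → Δh = 0.0151 m = 1.5 cm.

≈ 1.5 cm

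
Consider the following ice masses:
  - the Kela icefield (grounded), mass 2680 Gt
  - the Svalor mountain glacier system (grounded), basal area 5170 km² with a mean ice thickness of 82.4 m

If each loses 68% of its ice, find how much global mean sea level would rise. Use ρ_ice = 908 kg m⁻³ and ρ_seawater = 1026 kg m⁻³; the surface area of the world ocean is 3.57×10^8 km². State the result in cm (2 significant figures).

≈ 0.57 cm

Kela: 0.68 × 2680 Gt = 1.822×10^15 kg; dividing by ρ_w = 1026 kg m⁻³ gives 1.776×10^12 m³ of water.
Svalor: ice volume = 5170 km² × 82.4 m = 426.0 km³; 0.68 × 426.0 × (908/1026) = 256.4 km³ of water.
Total added water ≈ 2.033×10^12 m³ over 3.57×10^14 m² → Δh = 5.69×10^-3 m = 0.57 cm.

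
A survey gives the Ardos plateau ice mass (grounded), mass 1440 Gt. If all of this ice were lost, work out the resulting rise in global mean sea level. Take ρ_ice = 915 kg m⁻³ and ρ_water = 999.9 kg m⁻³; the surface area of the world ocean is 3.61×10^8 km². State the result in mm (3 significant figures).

Ardos: 1440 Gt = 1.440×10^15 kg; dividing by ρ_w = 999.9 kg m⁻³ gives 1.440×10^12 m³ of water.
Spread over 3.61×10^14 m² of ocean, Δh = 1.440×10^12 / 3.61×10^14 = 3.99×10^-3 m = 3.99 mm.

≈ 3.99 mm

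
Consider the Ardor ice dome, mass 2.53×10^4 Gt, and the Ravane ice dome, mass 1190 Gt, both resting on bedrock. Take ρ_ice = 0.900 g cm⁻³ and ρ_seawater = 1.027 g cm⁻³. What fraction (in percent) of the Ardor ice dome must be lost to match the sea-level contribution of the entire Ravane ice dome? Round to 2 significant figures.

≈ 4.7 %

Equal sea-level rise means equal mass of meltwater, i.e. equal mass of ice lost.
Ice mass of Ravane: 1.190×10^15 kg; ice mass of Ardor: 2.530×10^16 kg.
Fraction required = 1.190×10^15 / 2.530×10^16 = 0.0470 → 4.7 %.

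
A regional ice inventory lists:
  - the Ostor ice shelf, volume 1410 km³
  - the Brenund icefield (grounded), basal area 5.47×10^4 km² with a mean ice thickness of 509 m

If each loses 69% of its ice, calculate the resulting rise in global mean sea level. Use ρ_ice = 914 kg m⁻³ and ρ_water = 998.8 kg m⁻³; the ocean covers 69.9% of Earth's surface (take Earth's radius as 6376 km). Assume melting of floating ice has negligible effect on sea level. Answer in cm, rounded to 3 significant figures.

≈ 4.92 cm

The Ostor ice shelf is floating and already displaces its own weight of water, so its melt adds essentially nothing to sea level.
Brenund: ice volume = 5.47×10^4 km² × 509 m = 2.784×10^4 km³; 0.69 × 2.784×10^4 × (914/998.8) = 1.758×10^4 km³ of water.
Total added water ≈ 1.758×10^13 m³ over 3.57×10^14 m² → Δh = 0.0492 m = 4.92 cm.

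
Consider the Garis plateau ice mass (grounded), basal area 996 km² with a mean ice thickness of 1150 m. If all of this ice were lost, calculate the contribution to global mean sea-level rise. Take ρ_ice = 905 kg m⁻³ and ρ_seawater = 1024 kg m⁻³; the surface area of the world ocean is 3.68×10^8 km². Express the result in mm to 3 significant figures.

Garis: ice volume = 996 km² × 1150 m = 1145 km³; 1145 × (905/1024) = 1012 km³ of water.
Spread over 3.68×10^14 m² of ocean, Δh = 1.012×10^12 / 3.68×10^14 = 2.75×10^-3 m = 2.75 mm.

≈ 2.75 mm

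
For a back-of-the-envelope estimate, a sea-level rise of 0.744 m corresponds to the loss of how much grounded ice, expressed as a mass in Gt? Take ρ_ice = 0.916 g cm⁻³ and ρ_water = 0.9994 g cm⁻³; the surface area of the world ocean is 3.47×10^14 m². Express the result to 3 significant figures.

≈ 2.58×10^5 Gt

Required water volume = Δh × A = 0.744 m × 3.47×10^14 m² = 2.582×10^14 m³.
ρ_w = 0.9994 g cm⁻³ = 999.4 kg m⁻³, so the mass of water = 2.582×10^14 m³ × 999.4 kg m⁻³ = 2.580×10^17 kg = 2.58×10^5 Gt (and the same mass of ice, by conservation).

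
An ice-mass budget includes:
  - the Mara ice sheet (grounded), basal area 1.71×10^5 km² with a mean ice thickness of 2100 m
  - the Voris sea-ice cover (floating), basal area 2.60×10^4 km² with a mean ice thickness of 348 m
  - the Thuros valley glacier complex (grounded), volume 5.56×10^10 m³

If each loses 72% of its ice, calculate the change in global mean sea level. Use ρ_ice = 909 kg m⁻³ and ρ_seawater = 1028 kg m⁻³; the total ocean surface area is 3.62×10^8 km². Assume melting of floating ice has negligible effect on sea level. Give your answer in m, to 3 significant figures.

≈ 0.632 m

Mara: ice volume = 1.71×10^5 km² × 2100 m = 3.591×10^5 km³; 0.72 × 3.591×10^5 × (909/1028) = 2.286×10^5 km³ of water.
The Voris sea-ice cover is floating and already displaces its own weight of water, so its melt adds essentially nothing to sea level.
Thuros: 0.72 × 5.56×10^10 m³ × (909/1028) = 3.540×10^10 m³ of water.
Total added water ≈ 2.287×10^14 m³ over 3.62×10^14 m² → Δh = 0.632 m.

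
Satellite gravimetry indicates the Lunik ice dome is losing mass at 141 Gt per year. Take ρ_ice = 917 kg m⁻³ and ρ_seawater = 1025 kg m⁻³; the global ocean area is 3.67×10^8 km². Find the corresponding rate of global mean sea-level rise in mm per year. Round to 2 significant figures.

≈ 0.37 mm/yr

ρ_w = 1025 kg m⁻³. Annual water volume added = 141 Gt / ρ_w = 1.410×10^14 kg / 1025 kg m⁻³ = 1.376×10^11 m³.
Δh per year = 1.376×10^11 / 3.67×10^14 = 3.75×10^-4 m = 0.37 mm.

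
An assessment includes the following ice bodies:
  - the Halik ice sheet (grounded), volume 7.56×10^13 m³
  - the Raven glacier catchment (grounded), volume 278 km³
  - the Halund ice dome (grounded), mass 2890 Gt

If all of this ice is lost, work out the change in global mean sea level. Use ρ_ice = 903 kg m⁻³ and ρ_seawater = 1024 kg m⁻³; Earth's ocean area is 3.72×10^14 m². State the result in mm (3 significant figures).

Halik: 7.56×10^13 m³ × (903/1024) = 6.667×10^13 m³ of water.
Raven: 278 km³ × (903/1024) = 245.2 km³ of water.
Halund: 2890 Gt = 2.890×10^15 kg; dividing by ρ_w = 1024 kg m⁻³ gives 2.822×10^12 m³ of water.
Total added water ≈ 6.973×10^13 m³ over 3.72×10^14 m² → Δh = 0.187 m = 187 mm.

≈ 187 mm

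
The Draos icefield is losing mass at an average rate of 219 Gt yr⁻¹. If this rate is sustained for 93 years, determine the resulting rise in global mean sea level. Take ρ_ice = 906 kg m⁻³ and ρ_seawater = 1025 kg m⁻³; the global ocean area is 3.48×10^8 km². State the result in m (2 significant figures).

Total mass lost = 219 Gt/yr × 93 yr = 2.037×10^4 Gt = 2.037×10^16 kg.
ρ_w = 1025 kg m⁻³, so water volume = 2.037×10^16 / 1025 = 1.987×10^13 m³.
Δh = 1.987×10^13 / 3.48×10^14 = 0.0571 m.

≈ 0.057 m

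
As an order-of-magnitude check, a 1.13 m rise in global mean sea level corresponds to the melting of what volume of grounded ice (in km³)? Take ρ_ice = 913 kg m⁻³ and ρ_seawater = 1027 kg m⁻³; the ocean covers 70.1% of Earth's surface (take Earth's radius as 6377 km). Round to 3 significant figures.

≈ 4.55×10^5 km³

Required water volume = Δh × A = 1.13 m × 3.58×10^14 m² = 4.048×10^14 m³ = 4.048×10^5 km³.
Ice volume = water volume × ρ_w/ρ_ice = 4.048×10^5 × 1027/913 = 4.55×10^5 km³.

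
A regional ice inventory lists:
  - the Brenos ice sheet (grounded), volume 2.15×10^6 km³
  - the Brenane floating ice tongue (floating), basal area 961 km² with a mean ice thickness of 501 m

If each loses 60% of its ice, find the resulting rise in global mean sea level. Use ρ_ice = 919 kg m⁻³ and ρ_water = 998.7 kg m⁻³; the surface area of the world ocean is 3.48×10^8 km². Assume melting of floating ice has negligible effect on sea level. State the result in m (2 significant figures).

Brenos: 0.6 × 2.15×10^6 km³ × (919/998.7) = 1.187×10^6 km³ of water.
The Brenane floating ice tongue is floating and already displaces its own weight of water, so its melt adds essentially nothing to sea level.
Total added water ≈ 1.187×10^15 m³ over 3.48×10^14 m² → Δh = 3.41 m.

≈ 3.4 m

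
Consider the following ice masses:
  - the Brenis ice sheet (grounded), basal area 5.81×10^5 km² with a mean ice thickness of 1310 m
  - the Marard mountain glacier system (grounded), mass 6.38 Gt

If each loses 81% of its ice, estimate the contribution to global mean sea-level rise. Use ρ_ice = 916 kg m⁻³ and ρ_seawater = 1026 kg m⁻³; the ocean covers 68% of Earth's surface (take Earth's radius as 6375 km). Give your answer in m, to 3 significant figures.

≈ 1.58 m

Brenis: ice volume = 5.81×10^5 km² × 1310 m = 7.611×10^5 km³; 0.81 × 7.611×10^5 × (916/1026) = 5.504×10^5 km³ of water.
Marard: 0.81 × 6.38 Gt = 5.168×10^12 kg; dividing by ρ_w = 1026 kg m⁻³ gives 5.037×10^9 m³ of water.
Total added water ≈ 5.504×10^14 m³ over 3.47×10^14 m² → Δh = 1.58 m.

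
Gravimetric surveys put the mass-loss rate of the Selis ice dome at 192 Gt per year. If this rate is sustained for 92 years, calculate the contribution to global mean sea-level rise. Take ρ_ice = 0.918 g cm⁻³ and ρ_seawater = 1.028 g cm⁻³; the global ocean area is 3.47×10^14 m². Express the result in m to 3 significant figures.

≈ 0.0495 m

Total mass lost = 192 Gt/yr × 92 yr = 1.766×10^4 Gt = 1.766×10^16 kg.
ρ_w = 1.028 g cm⁻³ = 1028 kg m⁻³, so water volume = 1.766×10^16 / 1028 = 1.718×10^13 m³.
Δh = 1.718×10^13 / 3.47×10^14 = 0.0495 m.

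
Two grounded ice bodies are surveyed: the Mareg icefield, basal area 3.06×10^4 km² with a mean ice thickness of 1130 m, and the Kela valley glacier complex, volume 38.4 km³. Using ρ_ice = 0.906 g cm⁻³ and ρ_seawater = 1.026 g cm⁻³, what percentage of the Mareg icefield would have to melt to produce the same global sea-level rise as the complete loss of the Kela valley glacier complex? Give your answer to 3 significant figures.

Equal sea-level rise means equal mass of meltwater, i.e. equal mass of ice lost.
Ice mass of Kela: 3.479×10^13 kg; ice mass of Mareg: 3.133×10^16 kg.
Fraction required = 3.479×10^13 / 3.133×10^16 = 1.11×10^-3 → 0.111 %.

≈ 0.111 %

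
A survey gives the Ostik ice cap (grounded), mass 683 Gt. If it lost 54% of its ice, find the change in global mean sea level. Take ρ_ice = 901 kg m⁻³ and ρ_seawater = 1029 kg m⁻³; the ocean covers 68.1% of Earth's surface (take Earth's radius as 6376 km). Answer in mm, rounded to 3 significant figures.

Ostik: 0.54 × 683 Gt = 3.688×10^14 kg; dividing by ρ_w = 1029 kg m⁻³ gives 3.584×10^11 m³ of water.
Spread over 3.48×10^14 m² of ocean, Δh = 3.584×10^11 / 3.48×10^14 = 1.03×10^-3 m = 1.03 mm.

≈ 1.03 mm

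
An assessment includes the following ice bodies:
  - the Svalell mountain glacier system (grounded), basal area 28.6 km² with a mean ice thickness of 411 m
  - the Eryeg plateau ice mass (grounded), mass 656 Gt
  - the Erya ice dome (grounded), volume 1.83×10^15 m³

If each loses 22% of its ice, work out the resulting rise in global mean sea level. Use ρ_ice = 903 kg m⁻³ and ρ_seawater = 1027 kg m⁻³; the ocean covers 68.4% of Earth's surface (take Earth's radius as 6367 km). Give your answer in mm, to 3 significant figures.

≈ 1020 mm

Svalell: ice volume = 28.6 km² × 411 m = 11.75 km³; 0.22 × 11.75 × (903/1027) = 2.274 km³ of water.
Eryeg: 0.22 × 656 Gt = 1.443×10^14 kg; dividing by ρ_w = 1027 kg m⁻³ gives 1.405×10^11 m³ of water.
Erya: 0.22 × 1.83×10^15 m³ × (903/1027) = 3.540×10^14 m³ of water.
Total added water ≈ 3.541×10^14 m³ over 3.48×10^14 m² → Δh = 1.02 m = 1020 mm.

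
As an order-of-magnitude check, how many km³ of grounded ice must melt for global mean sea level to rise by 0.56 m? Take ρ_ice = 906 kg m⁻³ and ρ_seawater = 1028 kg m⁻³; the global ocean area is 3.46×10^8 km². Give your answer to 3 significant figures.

Required water volume = Δh × A = 0.56 m × 3.46×10^14 m² = 1.938×10^14 m³ = 1.938×10^5 km³.
Ice volume = water volume × ρ_w/ρ_ice = 1.938×10^5 × 1028/906 = 2.20×10^5 km³.

≈ 2.20×10^5 km³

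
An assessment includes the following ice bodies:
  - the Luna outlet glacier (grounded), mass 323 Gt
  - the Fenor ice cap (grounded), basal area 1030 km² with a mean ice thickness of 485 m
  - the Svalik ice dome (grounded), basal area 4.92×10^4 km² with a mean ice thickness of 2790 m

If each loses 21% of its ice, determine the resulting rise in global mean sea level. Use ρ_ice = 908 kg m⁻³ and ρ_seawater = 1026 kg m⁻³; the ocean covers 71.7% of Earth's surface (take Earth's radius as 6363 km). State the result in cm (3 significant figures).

Luna: 0.21 × 323 Gt = 6.783×10^13 kg; dividing by ρ_w = 1026 kg m⁻³ gives 6.611×10^10 m³ of water.
Fenor: ice volume = 1030 km² × 485 m = 499.6 km³; 0.21 × 499.6 × (908/1026) = 92.84 km³ of water.
Svalik: ice volume = 4.92×10^4 km² × 2790 m = 1.373×10^5 km³; 0.21 × 1.373×10^5 × (908/1026) = 2.551×10^4 km³ of water.
Total added water ≈ 2.567×10^13 m³ over 3.65×10^14 m² → Δh = 0.0704 m = 7.04 cm.

≈ 7.04 cm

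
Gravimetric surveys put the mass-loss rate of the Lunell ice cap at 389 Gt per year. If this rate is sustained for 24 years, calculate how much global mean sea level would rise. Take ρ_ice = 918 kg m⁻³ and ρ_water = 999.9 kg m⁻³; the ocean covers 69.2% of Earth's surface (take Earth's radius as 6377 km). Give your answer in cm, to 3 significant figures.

Total mass lost = 389 Gt/yr × 24 yr = 9336 Gt = 9.336×10^15 kg.
ρ_w = 999.9 kg m⁻³, so water volume = 9.336×10^15 / 999.9 = 9.337×10^12 m³.
Δh = 9.337×10^12 / 3.54×10^14 = 0.0264 m = 2.64 cm.

≈ 2.64 cm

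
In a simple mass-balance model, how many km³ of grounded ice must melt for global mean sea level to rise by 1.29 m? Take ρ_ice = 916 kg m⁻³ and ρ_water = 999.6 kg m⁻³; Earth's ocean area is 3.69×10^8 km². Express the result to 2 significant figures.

Required water volume = Δh × A = 1.29 m × 3.69×10^14 m² = 4.760×10^14 m³ = 4.760×10^5 km³.
Ice volume = water volume × ρ_w/ρ_ice = 4.760×10^5 × 999.6/916 = 5.2×10^5 km³.

≈ 5.2×10^5 km³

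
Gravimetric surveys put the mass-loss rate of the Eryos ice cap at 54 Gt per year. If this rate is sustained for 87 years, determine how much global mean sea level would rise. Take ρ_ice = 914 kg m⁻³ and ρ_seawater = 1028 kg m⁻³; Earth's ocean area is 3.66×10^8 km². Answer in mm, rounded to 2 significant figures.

Total mass lost = 54 Gt/yr × 87 yr = 4698 Gt = 4.698×10^15 kg.
ρ_w = 1028 kg m⁻³, so water volume = 4.698×10^15 / 1028 = 4.570×10^12 m³.
Δh = 4.570×10^12 / 3.66×10^14 = 0.0125 m = 12 mm.

≈ 12 mm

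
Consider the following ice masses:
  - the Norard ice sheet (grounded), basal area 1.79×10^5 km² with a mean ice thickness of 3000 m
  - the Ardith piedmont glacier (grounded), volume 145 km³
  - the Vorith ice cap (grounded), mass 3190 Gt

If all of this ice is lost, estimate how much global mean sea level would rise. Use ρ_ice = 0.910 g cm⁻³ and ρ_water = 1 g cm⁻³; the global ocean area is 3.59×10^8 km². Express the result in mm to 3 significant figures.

Norard: ice volume = 1.79×10^5 km² × 3000 m = 5.370×10^5 km³; 5.370×10^5 × (910/1000) = 4.887×10^5 km³ of water.
Ardith: 145 km³ × (910/1000) = 131.9 km³ of water.
Vorith: 3190 Gt = 3.190×10^15 kg; dividing by ρ_w = 1 g cm⁻³ = 1000 kg m⁻³ gives 3.190×10^12 m³ of water.
Total added water ≈ 4.920×10^14 m³ over 3.59×10^14 m² → Δh = 1.37 m = 1370 mm.

≈ 1370 mm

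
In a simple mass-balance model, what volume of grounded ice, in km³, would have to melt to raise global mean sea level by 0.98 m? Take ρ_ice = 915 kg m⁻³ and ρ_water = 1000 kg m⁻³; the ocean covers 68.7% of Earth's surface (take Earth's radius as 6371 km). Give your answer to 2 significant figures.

Required water volume = Δh × A = 0.98 m × 3.50×10^14 m² = 3.434×10^14 m³ = 3.434×10^5 km³.
Ice volume = water volume × ρ_w/ρ_ice = 3.434×10^5 × 1000/915 = 3.8×10^5 km³.

≈ 3.8×10^5 km³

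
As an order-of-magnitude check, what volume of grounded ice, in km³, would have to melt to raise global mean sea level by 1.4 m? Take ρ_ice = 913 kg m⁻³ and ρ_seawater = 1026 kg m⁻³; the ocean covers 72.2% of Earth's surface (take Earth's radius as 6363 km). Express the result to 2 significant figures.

Required water volume = Δh × A = 1.4 m × 3.67×10^14 m² = 5.143×10^14 m³ = 5.143×10^5 km³.
Ice volume = water volume × ρ_w/ρ_ice = 5.143×10^5 × 1026/913 = 5.8×10^5 km³.

≈ 5.8×10^5 km³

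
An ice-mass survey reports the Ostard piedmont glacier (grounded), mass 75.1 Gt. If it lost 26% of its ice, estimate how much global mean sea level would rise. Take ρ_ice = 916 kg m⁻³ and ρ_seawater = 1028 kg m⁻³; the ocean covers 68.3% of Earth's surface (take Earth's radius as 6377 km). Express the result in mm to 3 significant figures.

≈ 0.0544 mm

Ostard: 0.26 × 75.1 Gt = 1.953×10^13 kg; dividing by ρ_w = 1028 kg m⁻³ gives 1.899×10^10 m³ of water.
Spread over 3.49×10^14 m² of ocean, Δh = 1.899×10^10 / 3.49×10^14 = 5.44×10^-5 m = 0.0544 mm.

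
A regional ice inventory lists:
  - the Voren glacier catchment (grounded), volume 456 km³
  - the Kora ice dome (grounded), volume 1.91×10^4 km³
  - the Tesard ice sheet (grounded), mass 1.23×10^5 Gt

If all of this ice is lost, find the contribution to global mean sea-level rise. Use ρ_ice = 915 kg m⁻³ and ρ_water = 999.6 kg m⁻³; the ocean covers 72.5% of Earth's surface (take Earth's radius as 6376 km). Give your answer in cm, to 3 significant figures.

≈ 38.1 cm

Voren: 456 km³ × (915/999.6) = 417.4 km³ of water.
Kora: 1.91×10^4 km³ × (915/999.6) = 1.748×10^4 km³ of water.
Tesard: 1.23×10^5 Gt = 1.230×10^17 kg; dividing by ρ_w = 999.6 kg m⁻³ gives 1.230×10^14 m³ of water.
Total added water ≈ 1.410×10^14 m³ over 3.70×10^14 m² → Δh = 0.381 m = 38.1 cm.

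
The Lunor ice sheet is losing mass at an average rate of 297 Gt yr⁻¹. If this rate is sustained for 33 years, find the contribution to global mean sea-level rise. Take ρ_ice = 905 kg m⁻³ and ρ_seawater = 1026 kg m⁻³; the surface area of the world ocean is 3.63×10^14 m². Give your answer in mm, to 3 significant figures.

Total mass lost = 297 Gt/yr × 33 yr = 9801 Gt = 9.801×10^15 kg.
ρ_w = 1026 kg m⁻³, so water volume = 9.801×10^15 / 1026 = 9.553×10^12 m³.
Δh = 9.553×10^12 / 3.63×10^14 = 0.0263 m = 26.3 mm.

≈ 26.3 mm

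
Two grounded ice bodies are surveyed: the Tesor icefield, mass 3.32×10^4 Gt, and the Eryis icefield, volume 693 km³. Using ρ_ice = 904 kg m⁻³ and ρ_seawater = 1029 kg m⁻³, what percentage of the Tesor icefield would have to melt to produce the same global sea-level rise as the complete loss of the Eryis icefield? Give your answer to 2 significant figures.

Equal sea-level rise means equal mass of meltwater, i.e. equal mass of ice lost.
Ice mass of Eryis: 6.265×10^14 kg; ice mass of Tesor: 3.320×10^16 kg.
Fraction required = 6.265×10^14 / 3.320×10^16 = 0.0189 → 1.9 %.

≈ 1.9 %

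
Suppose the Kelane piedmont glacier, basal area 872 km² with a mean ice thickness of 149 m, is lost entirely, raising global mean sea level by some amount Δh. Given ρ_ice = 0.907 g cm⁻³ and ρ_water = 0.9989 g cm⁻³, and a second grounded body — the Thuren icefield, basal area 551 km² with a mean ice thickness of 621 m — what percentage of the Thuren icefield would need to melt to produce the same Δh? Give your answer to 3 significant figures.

≈ 38.0 %

Equal sea-level rise means equal mass of meltwater, i.e. equal mass of ice lost.
Ice mass of Kelane: 1.178×10^14 kg; ice mass of Thuren: 3.103×10^14 kg.
Fraction required = 1.178×10^14 / 3.103×10^14 = 0.380 → 38.0 %.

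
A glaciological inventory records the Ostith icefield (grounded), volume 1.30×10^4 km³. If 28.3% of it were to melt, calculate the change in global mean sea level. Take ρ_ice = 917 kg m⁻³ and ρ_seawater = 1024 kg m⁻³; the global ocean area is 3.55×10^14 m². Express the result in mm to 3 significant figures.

≈ 9.28 mm

Ostith: 0.283 × 1.30×10^4 km³ × (917/1024) = 3295 km³ of water.
Spread over 3.55×10^14 m² of ocean, Δh = 3.295×10^12 / 3.55×10^14 = 9.28×10^-3 m = 9.28 mm.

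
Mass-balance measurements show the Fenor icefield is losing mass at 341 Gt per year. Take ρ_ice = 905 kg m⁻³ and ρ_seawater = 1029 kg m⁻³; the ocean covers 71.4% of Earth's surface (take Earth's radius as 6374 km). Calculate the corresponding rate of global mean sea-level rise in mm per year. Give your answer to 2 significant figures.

≈ 0.91 mm/yr

ρ_w = 1029 kg m⁻³. Annual water volume added = 341 Gt / ρ_w = 3.410×10^14 kg / 1029 kg m⁻³ = 3.314×10^11 m³.
Δh per year = 3.314×10^11 / 3.65×10^14 = 9.09×10^-4 m = 0.91 mm.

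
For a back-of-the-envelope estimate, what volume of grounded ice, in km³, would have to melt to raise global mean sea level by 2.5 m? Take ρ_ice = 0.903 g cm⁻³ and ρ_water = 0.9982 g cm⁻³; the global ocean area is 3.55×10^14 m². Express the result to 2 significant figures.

Required water volume = Δh × A = 2.5 m × 3.55×10^14 m² = 8.875×10^14 m³ = 8.875×10^5 km³.
Ice volume = water volume × ρ_w/ρ_ice = 8.875×10^5 × 998.2/903 = 9.8×10^5 km³.

≈ 9.8×10^5 km³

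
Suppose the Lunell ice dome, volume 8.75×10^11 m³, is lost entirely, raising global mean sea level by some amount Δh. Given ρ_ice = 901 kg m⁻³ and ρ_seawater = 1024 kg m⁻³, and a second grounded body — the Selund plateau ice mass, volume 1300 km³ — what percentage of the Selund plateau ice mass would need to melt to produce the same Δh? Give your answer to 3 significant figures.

Equal sea-level rise means equal mass of meltwater, i.e. equal mass of ice lost.
Ice mass of Lunell: 7.884×10^14 kg; ice mass of Selund: 1.171×10^15 kg.
Fraction required = 7.884×10^14 / 1.171×10^15 = 0.673 → 67.3 %.

≈ 67.3 %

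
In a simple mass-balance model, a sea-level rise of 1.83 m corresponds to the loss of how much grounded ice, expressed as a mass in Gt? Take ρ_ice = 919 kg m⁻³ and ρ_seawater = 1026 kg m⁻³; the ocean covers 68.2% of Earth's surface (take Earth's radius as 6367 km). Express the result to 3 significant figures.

≈ 6.52×10^5 Gt

Required water volume = Δh × A = 1.83 m × 3.47×10^14 m² = 6.358×10^14 m³.
ρ_w = 1026 kg m⁻³, so the mass of water = 6.358×10^14 m³ × 1026 kg m⁻³ = 6.523×10^17 kg = 6.52×10^5 Gt (and the same mass of ice, by conservation).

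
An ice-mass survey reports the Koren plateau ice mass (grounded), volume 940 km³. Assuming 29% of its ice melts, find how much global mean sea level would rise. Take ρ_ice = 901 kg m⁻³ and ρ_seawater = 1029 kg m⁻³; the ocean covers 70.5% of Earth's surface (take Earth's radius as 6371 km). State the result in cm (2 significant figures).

≈ 0.066 cm

Koren: 0.29 × 940 km³ × (901/1029) = 238.7 km³ of water.
Spread over 3.60×10^14 m² of ocean, Δh = 2.387×10^11 / 3.60×10^14 = 6.64×10^-4 m = 0.066 cm.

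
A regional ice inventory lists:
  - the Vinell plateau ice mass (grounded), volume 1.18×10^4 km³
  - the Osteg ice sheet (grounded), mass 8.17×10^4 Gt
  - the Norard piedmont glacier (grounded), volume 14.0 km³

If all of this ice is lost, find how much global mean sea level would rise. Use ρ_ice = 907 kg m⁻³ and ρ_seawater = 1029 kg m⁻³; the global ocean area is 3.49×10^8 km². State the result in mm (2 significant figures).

≈ 260 mm

Vinell: 1.18×10^4 km³ × (907/1029) = 1.040×10^4 km³ of water.
Osteg: 8.17×10^4 Gt = 8.170×10^16 kg; dividing by ρ_w = 1029 kg m⁻³ gives 7.940×10^13 m³ of water.
Norard: 14.0 km³ × (907/1029) = 12.34 km³ of water.
Total added water ≈ 8.981×10^13 m³ over 3.49×10^14 m² → Δh = 0.257 m = 260 mm.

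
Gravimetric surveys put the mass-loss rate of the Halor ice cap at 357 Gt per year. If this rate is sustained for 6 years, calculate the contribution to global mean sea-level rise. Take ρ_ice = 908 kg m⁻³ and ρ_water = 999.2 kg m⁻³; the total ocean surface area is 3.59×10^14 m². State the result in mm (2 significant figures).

Total mass lost = 357 Gt/yr × 6 yr = 2142 Gt = 2.142×10^15 kg.
ρ_w = 999.2 kg m⁻³, so water volume = 2.142×10^15 / 999.2 = 2.144×10^12 m³.
Δh = 2.144×10^12 / 3.59×10^14 = 5.97×10^-3 m = 6.0 mm.

≈ 6.0 mm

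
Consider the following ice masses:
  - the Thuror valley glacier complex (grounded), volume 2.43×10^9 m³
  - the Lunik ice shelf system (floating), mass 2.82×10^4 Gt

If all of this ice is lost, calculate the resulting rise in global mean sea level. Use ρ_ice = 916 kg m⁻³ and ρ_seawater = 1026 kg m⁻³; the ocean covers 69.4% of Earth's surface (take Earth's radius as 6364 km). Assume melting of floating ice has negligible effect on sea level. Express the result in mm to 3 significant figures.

≈ 6.14×10^-3 mm

Thuror: 2.43×10^9 m³ × (916/1026) = 2.169×10^9 m³ of water.
The Lunik ice shelf system is floating and already displaces its own weight of water, so its melt adds essentially nothing to sea level.
Total added water ≈ 2.169×10^9 m³ over 3.53×10^14 m² → Δh = 6.14×10^-6 m = 6.14×10^-3 mm.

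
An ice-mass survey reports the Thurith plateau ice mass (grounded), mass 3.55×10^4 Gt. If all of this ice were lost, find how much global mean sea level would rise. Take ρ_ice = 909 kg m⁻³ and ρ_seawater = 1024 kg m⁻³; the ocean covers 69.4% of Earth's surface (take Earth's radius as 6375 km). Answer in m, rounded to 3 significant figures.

Thurith: 3.55×10^4 Gt = 3.550×10^16 kg; dividing by ρ_w = 1024 kg m⁻³ gives 3.467×10^13 m³ of water.
Spread over 3.54×10^14 m² of ocean, Δh = 3.467×10^13 / 3.54×10^14 = 0.0978 m.

≈ 0.0978 m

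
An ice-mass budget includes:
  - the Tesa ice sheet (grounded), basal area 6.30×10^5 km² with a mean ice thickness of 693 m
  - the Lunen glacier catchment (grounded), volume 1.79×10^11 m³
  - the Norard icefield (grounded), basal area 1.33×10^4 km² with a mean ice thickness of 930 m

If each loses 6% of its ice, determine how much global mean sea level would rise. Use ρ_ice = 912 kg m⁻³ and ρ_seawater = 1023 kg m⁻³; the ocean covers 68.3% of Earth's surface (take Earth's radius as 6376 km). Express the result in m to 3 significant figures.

Tesa: ice volume = 6.30×10^5 km² × 693 m = 4.366×10^5 km³; 0.06 × 4.366×10^5 × (912/1023) = 2.335×10^4 km³ of water.
Lunen: 0.06 × 1.79×10^11 m³ × (912/1023) = 9.575×10^9 m³ of water.
Norard: ice volume = 1.33×10^4 km² × 930 m = 1.237×10^4 km³; 0.06 × 1.237×10^4 × (912/1023) = 661.6 km³ of water.
Total added water ≈ 2.402×10^13 m³ over 3.49×10^14 m² → Δh = 0.0689 m.

≈ 0.0689 m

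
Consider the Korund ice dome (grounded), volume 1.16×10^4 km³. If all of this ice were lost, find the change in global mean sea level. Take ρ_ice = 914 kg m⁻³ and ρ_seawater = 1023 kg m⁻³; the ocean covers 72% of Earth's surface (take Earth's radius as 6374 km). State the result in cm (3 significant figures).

Korund: 1.16×10^4 km³ × (914/1023) = 1.036×10^4 km³ of water.
Spread over 3.68×10^14 m² of ocean, Δh = 1.036×10^13 / 3.68×10^14 = 0.0282 m = 2.82 cm.

≈ 2.82 cm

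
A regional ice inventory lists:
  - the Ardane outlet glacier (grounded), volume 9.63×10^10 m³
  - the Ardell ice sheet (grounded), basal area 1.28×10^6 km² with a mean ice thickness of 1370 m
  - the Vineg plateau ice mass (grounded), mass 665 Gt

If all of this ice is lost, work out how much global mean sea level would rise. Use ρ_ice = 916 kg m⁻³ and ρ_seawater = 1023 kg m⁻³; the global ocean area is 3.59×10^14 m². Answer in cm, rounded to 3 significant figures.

Ardane: 9.63×10^10 m³ × (916/1023) = 8.623×10^10 m³ of water.
Ardell: ice volume = 1.28×10^6 km² × 1370 m = 1.754×10^6 km³; 1.754×10^6 × (916/1023) = 1.570×10^6 km³ of water.
Vineg: 665 Gt = 6.650×10^14 kg; dividing by ρ_w = 1023 kg m⁻³ gives 6.500×10^11 m³ of water.
Total added water ≈ 1.571×10^15 m³ over 3.59×10^14 m² → Δh = 4.38 m = 438 cm.

≈ 438 cm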